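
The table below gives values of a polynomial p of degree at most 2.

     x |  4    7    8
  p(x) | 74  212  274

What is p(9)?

344

Write p(x) = ax^2 + bx + c. Substituting each data point gives a linear system:
  16a + 4b + c = 74
  49a + 7b + c = 212
  64a + 8b + c = 274
Solving the system yields a = 4, b = 2, c = 2.
So p(x) = 4x² + 2x + 2.
Then p(9) = 344.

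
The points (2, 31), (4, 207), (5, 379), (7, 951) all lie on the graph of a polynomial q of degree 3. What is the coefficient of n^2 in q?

6

Write q(n) = an^3 + bn^2 + cn + d. Substituting each data point gives a linear system:
  8a + 4b + 2c + d = 31
  64a + 16b + 4c + d = 207
  125a + 25b + 5c + d = 379
  343a + 49b + 7c + d = 951
Solving the system yields a = 2, b = 6, c = -4, d = -1.
So q(n) = 2n^3 + 6n^2 - 4n - 1.
The coefficient of n^2 is 6.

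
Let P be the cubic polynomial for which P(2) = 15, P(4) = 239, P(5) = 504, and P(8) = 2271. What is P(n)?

P(n) = 5n^3 - 4n^2 - 4n - 1

Write P(n) = an^3 + bn^2 + cn + d. Substituting each data point gives a linear system:
  8a + 4b + 2c + d = 15
  64a + 16b + 4c + d = 239
  125a + 25b + 5c + d = 504
  512a + 64b + 8c + d = 2271
Solving the system yields a = 5, b = -4, c = -4, d = -1.
So P(n) = 5n³ - 4n² - 4n - 1.
Check: P(2) = 15. ✓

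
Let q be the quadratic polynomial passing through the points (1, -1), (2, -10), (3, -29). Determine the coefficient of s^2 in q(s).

Write q(s) = as^2 + bs + c. Substituting each data point gives a linear system:
  a + b + c = -1
  4a + 2b + c = -10
  9a + 3b + c = -29
Solving the system yields a = -5, b = 6, c = -2.
So q(s) = -5s^2 + 6s - 2.
The leading coefficient is -5.

-5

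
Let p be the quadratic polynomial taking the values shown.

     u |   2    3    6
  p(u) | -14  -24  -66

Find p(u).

Write p(u) = au^2 + bu + c. Substituting each data point gives a linear system:
  4a + 2b + c = -14
  9a + 3b + c = -24
  36a + 6b + c = -66
Solving the system yields a = -1, b = -5, c = 0.
So p(u) = -u² - 5u.
Check: p(2) = -14. ✓

p(u) = -u^2 - 5u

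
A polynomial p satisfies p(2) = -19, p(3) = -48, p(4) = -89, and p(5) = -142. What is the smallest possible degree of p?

2

Forward differences of the values at s = 2, 3, 4, 5:
  p  : -19  -48  -89  -142
  Δ  : -29  -41  -53
  Δ^2: -12  -12
  Δ^3: 0
The second differences are constant (-12) and nonzero, while all higher differences vanish, so the minimal degree is 2.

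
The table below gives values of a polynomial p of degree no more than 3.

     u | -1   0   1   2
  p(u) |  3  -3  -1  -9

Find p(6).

-501

Write p(u) = au^3 + bu^2 + cu + d. Substituting each data point gives a linear system:
  -a + b - c + d = 3
  d = -3
  a + b + c + d = -1
  8a + 4b + 2c + d = -9
Solving the system yields a = -3, b = 4, c = 1, d = -3.
So p(u) = -3u³ + 4u² + u - 3.
Then p(6) = -501.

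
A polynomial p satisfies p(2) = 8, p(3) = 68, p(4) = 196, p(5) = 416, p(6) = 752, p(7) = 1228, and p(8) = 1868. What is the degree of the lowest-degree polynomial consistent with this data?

Forward differences of the values at x = 2, 3, 4, 5, 6, 7, 8:
  p  : 8  68  196  416  752  1228  1868
  Δ  : 60  128  220  336  476  640
  Δ^2: 68  92  116  140  164
  Δ^3: 24  24  24  24
  Δ^4: 0  0  0
  Δ^5: 0  0
  Δ^6: 0
The third differences are constant (24) and nonzero, while all higher differences vanish, so the minimal degree is 3.

3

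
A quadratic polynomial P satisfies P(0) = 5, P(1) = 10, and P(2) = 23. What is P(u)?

Using the Lagrange interpolation formula with nodes 0, 1, 2:
  L_0(u) = (u - 1)(u - 2) / 2
  L_1(u) = u(u - 2) / -1
  L_2(u) = u(u - 1) / 2
Then P(u) = 5·L_0(u) + 10·L_1(u) + 23·L_2(u).
Expanding and collecting terms gives P(u) = 4u^2 + u + 5.
Check: P(2) = 23. ✓

P(u) = 4u^2 + u + 5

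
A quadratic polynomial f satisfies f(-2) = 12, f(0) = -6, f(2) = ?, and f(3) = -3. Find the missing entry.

The 3 known points determine the degree-2 polynomial uniquely.
Write f(t) = at^2 + bt + c. Substituting each data point gives a linear system:
  4a - 2b + c = 12
  c = -6
  9a + 3b + c = -3
Solving the system yields a = 2, b = -5, c = -6.
So f(t) = 2t^2 - 5t - 6.
Then f(2) = -8.

-8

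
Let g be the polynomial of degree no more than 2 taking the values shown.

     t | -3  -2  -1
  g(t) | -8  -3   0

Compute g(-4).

Using the Lagrange interpolation formula with nodes -3, -2, -1:
  L_0(t) = (t + 2)(t + 1) / 2
  L_1(t) = (t + 3)(t + 1) / -1
  L_2(t) = (t + 3)(t + 2) / 2
Then g(t) = -8·L_0(t) - 3·L_1(t) + 0·L_2(t).
Expanding and collecting terms gives g(t) = -t^2 + 1.
Evaluating at t = -4: g(-4) = -15.

-15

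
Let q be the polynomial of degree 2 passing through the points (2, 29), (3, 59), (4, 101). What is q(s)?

q(s) = 6s^2 + 5

Using the Lagrange interpolation formula with nodes 2, 3, 4:
  L_0(s) = (s - 3)(s - 4) / 2
  L_1(s) = (s - 2)(s - 4) / -1
  L_2(s) = (s - 2)(s - 3) / 2
Then q(s) = 29·L_0(s) + 59·L_1(s) + 101·L_2(s).
Expanding and collecting terms gives q(s) = 6s^2 + 5.
Check: q(2) = 29. ✓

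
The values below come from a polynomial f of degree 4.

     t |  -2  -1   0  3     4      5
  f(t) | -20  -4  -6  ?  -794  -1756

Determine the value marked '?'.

-300

The 5 known points determine the degree-4 polynomial uniquely.
Write f(t) = at^4 + bt^3 + ct^2 + dt + e. Substituting each data point gives a linear system:
  16a - 8b + 4c - 2d + e = -20
  a - b + c - d + e = -4
  e = -6
  256a + 64b + 16c + 4d + e = -794
  625a + 125b + 25c + 5d + e = -1756
Solving the system yields a = -2, b = -3, c = -4, d = -5, e = -6.
So f(t) = -2t⁴ - 3t³ - 4t² - 5t - 6.
Then f(3) = -300.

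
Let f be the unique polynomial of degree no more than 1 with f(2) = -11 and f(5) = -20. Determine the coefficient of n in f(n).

Write f(n) = an + b. Substituting each data point gives a linear system:
  2a + b = -11
  5a + b = -20
Solving the system yields a = -3, b = -5.
So f(n) = -3n - 5.
The leading coefficient is -3.

-3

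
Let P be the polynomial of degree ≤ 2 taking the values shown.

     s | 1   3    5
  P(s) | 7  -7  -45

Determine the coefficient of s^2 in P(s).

-3

Write P(s) = as^2 + bs + c. Substituting each data point gives a linear system:
  a + b + c = 7
  9a + 3b + c = -7
  25a + 5b + c = -45
Solving the system yields a = -3, b = 5, c = 5.
So P(s) = -3s^2 + 5s + 5.
The leading coefficient is -3.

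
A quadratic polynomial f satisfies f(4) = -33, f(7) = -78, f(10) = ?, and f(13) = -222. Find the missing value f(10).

-141

On equispaced nodes a degree-2 polynomial has vanishing third forward difference, so
  - f(4) + 3·f(7) - 3·f(10) + f(13) = 0.
Substituting the known values and solving for f(10):
  -3·f(10) = 423
  f(10) = -141.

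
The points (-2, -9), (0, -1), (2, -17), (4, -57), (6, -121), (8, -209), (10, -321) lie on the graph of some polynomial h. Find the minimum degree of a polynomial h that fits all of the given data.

2

Forward differences of the values at n = -2, 0, 2, 4, 6, 8, 10:
  h  : -9  -1  -17  -57  -121  -209  -321
  Δ  : 8  -16  -40  -64  -88  -112
  Δ^2: -24  -24  -24  -24  -24
  Δ^3: 0  0  0  0
  Δ^4: 0  0  0
  Δ^5: 0  0
  Δ^6: 0
The second differences are constant (-24) and nonzero, while all higher differences vanish, so the minimal degree is 2.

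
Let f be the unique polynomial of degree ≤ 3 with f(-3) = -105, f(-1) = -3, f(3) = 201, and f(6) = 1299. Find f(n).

Write f(n) = an^3 + bn^2 + cn + d. Substituting each data point gives a linear system:
  -27a + 9b - 3c + d = -105
  -a + b - c + d = -3
  27a + 9b + 3c + d = 201
  216a + 36b + 6c + d = 1299
Solving the system yields a = 5, b = 5, c = 6, d = 3.
So f(n) = 5n^3 + 5n^2 + 6n + 3.
Check: f(6) = 1299. ✓

f(n) = 5n^3 + 5n^2 + 6n + 3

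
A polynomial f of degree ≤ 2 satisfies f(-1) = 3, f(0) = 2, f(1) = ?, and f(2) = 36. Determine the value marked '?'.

13

The 3 known points determine the degree-2 polynomial uniquely.
Write f(n) = an^2 + bn + c. Substituting each data point gives a linear system:
  a - b + c = 3
  c = 2
  4a + 2b + c = 36
Solving the system yields a = 6, b = 5, c = 2.
So f(n) = 6n^2 + 5n + 2.
Then f(1) = 13.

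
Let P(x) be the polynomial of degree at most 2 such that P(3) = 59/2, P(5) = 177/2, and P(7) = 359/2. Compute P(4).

Write P(x) = ax^2 + bx + c. Substituting each data point gives a linear system:
  9a + 3b + c = 59/2
  25a + 5b + c = 177/2
  49a + 7b + c = 359/2
Solving the system yields a = 4, b = -5/2, c = 1.
So P(x) = 4x^2 - (5/2)x + 1.
Then P(4) = 55.

55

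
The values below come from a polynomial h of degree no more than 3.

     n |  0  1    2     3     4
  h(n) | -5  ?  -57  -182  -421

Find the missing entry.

The 4 known points determine the degree-3 polynomial uniquely.
Write h(n) = an^3 + bn^2 + cn + d. Substituting each data point gives a linear system:
  d = -5
  8a + 4b + 2c + d = -57
  27a + 9b + 3c + d = -182
  64a + 16b + 4c + d = -421
Solving the system yields a = -6, b = -3, c = 4, d = -5.
So h(n) = -6n³ - 3n² + 4n - 5.
Then h(1) = -10.

-10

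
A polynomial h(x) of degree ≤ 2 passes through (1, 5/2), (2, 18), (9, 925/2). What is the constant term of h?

-1

Write h(x) = ax^2 + bx + c. Substituting each data point gives a linear system:
  a + b + c = 5/2
  4a + 2b + c = 18
  81a + 9b + c = 925/2
Solving the system yields a = 6, b = -5/2, c = -1.
So h(x) = 6x^2 - (5/2)x - 1.
The constant term is -1.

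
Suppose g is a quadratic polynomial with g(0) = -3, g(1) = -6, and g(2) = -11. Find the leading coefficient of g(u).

-1

Write g(u) = au^2 + bu + c. Substituting each data point gives a linear system:
  c = -3
  a + b + c = -6
  4a + 2b + c = -11
Solving the system yields a = -1, b = -2, c = -3.
So g(u) = -u² - 2u - 3.
The leading coefficient is -1.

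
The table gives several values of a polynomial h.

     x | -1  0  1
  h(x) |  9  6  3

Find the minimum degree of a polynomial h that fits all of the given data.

Forward differences of the values at x = -1, 0, 1:
  h  : 9  6  3
  Δ  : -3  -3
  Δ^2: 0
The first differences are constant (-3) and nonzero, while all higher differences vanish, so the minimal degree is 1.

1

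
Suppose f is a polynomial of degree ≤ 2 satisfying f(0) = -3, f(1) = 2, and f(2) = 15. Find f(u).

f(u) = 4u^2 + u - 3

Using the Lagrange interpolation formula with nodes 0, 1, 2:
  L_0(u) = (u - 1)(u - 2) / 2
  L_1(u) = u(u - 2) / -1
  L_2(u) = u(u - 1) / 2
Then f(u) = -3·L_0(u) + 2·L_1(u) + 15·L_2(u).
Expanding and collecting terms gives f(u) = 4u^2 + u - 3.
Check: f(1) = 2. ✓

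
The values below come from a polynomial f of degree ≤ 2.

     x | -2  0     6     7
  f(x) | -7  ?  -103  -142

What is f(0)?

5

The 3 known points determine the degree-2 polynomial uniquely.
Write f(x) = ax^2 + bx + c. Substituting each data point gives a linear system:
  4a - 2b + c = -7
  36a + 6b + c = -103
  49a + 7b + c = -142
Solving the system yields a = -3, b = 0, c = 5.
So f(x) = -3x^2 + 5.
Then f(0) = 5.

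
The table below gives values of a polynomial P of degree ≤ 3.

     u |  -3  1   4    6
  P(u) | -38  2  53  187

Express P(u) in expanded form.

Write P(u) = au^3 + bu^2 + cu + d. Substituting each data point gives a linear system:
  -27a + 9b - 3c + d = -38
  a + b + c + d = 2
  64a + 16b + 4c + d = 53
  216a + 36b + 6c + d = 187
Solving the system yields a = 1, b = -1, c = 1, d = 1.
So P(u) = u^3 - u^2 + u + 1.
Check: P(-3) = -38. ✓

P(u) = u^3 - u^2 + u + 1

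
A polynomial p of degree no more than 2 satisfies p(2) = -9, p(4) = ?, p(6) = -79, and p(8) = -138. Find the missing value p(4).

The 3 known points determine the degree-2 polynomial uniquely.
Write p(n) = an^2 + bn + c. Substituting each data point gives a linear system:
  4a + 2b + c = -9
  36a + 6b + c = -79
  64a + 8b + c = -138
Solving the system yields a = -2, b = -3/2, c = 2.
So p(n) = -2n^2 - (3/2)n + 2.
Then p(4) = -36.

-36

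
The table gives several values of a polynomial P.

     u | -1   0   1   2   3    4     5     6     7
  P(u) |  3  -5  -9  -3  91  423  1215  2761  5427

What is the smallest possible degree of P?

Forward differences of the values at u = -1, 0, 1, 2, 3, 4, 5, 6, 7:
  P  : 3  -5  -9  -3  91  423  1215  2761  5427
  Δ  : -8  -4  6  94  332  792  1546  2666
  Δ^2: 4  10  88  238  460  754  1120
  Δ^3: 6  78  150  222  294  366
  Δ^4: 72  72  72  72  72
  Δ^5: 0  0  0  0
  Δ^6: 0  0  0
  Δ^7: 0  0
  Δ^8: 0
The fourth differences are constant (72) and nonzero, while all higher differences vanish, so the minimal degree is 4.

4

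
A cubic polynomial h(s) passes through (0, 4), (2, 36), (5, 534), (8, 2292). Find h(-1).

Using the Lagrange interpolation formula with nodes 0, 2, 5, 8:
  L_0(s) = (s - 2)(s - 5)(s - 8) / -80
  L_1(s) = s(s - 5)(s - 8) / 36
  L_2(s) = s(s - 2)(s - 8) / -45
  L_3(s) = s(s - 2)(s - 5) / 144
Then h(s) = 4·L_0(s) + 36·L_1(s) + 534·L_2(s) + 2292·L_3(s).
Expanding and collecting terms gives h(s) = 5s³ - 5s² + 6s + 4.
Evaluating at s = -1: h(-1) = -12.

-12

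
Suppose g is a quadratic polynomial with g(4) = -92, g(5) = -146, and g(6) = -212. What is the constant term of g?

Write g(t) = at^2 + bt + c. Substituting each data point gives a linear system:
  16a + 4b + c = -92
  25a + 5b + c = -146
  36a + 6b + c = -212
Solving the system yields a = -6, b = 0, c = 4.
So g(t) = -6t^2 + 4.
The constant term is 4.

4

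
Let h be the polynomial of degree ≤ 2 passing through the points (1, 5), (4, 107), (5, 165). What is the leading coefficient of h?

6

Write h(n) = an^2 + bn + c. Substituting each data point gives a linear system:
  a + b + c = 5
  16a + 4b + c = 107
  25a + 5b + c = 165
Solving the system yields a = 6, b = 4, c = -5.
So h(n) = 6n² + 4n - 5.
The leading coefficient is 6.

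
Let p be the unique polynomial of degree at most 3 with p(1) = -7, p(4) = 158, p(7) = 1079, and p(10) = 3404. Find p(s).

Write p(s) = as^3 + bs^2 + cs + d. Substituting each data point gives a linear system:
  a + b + c + d = -7
  64a + 16b + 4c + d = 158
  343a + 49b + 7c + d = 1079
  1000a + 100b + 10c + d = 3404
Solving the system yields a = 4, b = -6, c = 1, d = -6.
So p(s) = 4s³ - 6s² + s - 6.
Check: p(1) = -7. ✓

p(s) = 4s^3 - 6s^2 + s - 6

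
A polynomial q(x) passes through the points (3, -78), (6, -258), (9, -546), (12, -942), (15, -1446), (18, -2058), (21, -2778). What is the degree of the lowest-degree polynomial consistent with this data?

2

Forward differences of the values at x = 3, 6, 9, 12, 15, 18, 21:
  q  : -78  -258  -546  -942  -1446  -2058  -2778
  Δ  : -180  -288  -396  -504  -612  -720
  Δ^2: -108  -108  -108  -108  -108
  Δ^3: 0  0  0  0
  Δ^4: 0  0  0
  Δ^5: 0  0
  Δ^6: 0
The second differences are constant (-108) and nonzero, while all higher differences vanish, so the minimal degree is 2.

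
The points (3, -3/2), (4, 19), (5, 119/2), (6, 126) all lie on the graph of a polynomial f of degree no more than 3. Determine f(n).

Write f(n) = an^3 + bn^2 + cn + d. Substituting each data point gives a linear system:
  27a + 9b + 3c + d = -3/2
  64a + 16b + 4c + d = 19
  125a + 25b + 5c + d = 119/2
  216a + 36b + 6c + d = 126
Solving the system yields a = 1, b = -2, c = -5/2, d = -3.
So f(n) = n^3 - 2n^2 - (5/2)n - 3.
Check: f(5) = 119/2. ✓

f(n) = n^3 - 2n^2 - (5/2)n - 3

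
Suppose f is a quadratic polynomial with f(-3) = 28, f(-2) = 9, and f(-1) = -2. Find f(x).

Using the Lagrange interpolation formula with nodes -3, -2, -1:
  L_0(x) = (x + 2)(x + 1) / 2
  L_1(x) = (x + 3)(x + 1) / -1
  L_2(x) = (x + 3)(x + 2) / 2
Then f(x) = 28·L_0(x) + 9·L_1(x) - 2·L_2(x).
Expanding and collecting terms gives f(x) = 4x^2 + x - 5.
Check: f(-2) = 9. ✓

f(x) = 4x^2 + x - 5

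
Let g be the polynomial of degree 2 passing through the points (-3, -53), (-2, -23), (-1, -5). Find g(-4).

Write g(x) = ax^2 + bx + c. Substituting each data point gives a linear system:
  9a - 3b + c = -53
  4a - 2b + c = -23
  a - b + c = -5
Solving the system yields a = -6, b = 0, c = 1.
So g(x) = -6x² + 1.
Then g(-4) = -95.

-95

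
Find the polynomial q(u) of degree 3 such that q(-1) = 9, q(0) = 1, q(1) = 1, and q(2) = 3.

Using the Lagrange interpolation formula with nodes -1, 0, 1, 2:
  L_0(u) = u(u - 1)(u - 2) / -6
  L_1(u) = (u + 1)(u - 1)(u - 2) / 2
  L_2(u) = (u + 1)u(u - 2) / -2
  L_3(u) = (u + 1)u(u - 1) / 6
Then q(u) = 9·L_0(u) + 1·L_1(u) + 1·L_2(u) + 3·L_3(u).
Expanding and collecting terms gives q(u) = -u³ + 4u² - 3u + 1.
Check: q(2) = 3. ✓

q(u) = -u^3 + 4u^2 - 3u + 1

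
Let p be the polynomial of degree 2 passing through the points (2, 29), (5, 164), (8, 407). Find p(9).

Write p(u) = au^2 + bu + c. Substituting each data point gives a linear system:
  4a + 2b + c = 29
  25a + 5b + c = 164
  64a + 8b + c = 407
Solving the system yields a = 6, b = 3, c = -1.
So p(u) = 6u^2 + 3u - 1.
Then p(9) = 512.

512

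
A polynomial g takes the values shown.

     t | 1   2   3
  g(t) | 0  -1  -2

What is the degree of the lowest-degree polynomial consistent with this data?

Forward differences of the values at t = 1, 2, 3:
  g  : 0  -1  -2
  Δ  : -1  -1
  Δ^2: 0
The first differences are constant (-1) and nonzero, while all higher differences vanish, so the minimal degree is 1.

1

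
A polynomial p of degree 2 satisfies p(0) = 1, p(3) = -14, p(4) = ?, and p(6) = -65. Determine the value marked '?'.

-27

The 3 known points determine the degree-2 polynomial uniquely.
Write p(x) = ax^2 + bx + c. Substituting each data point gives a linear system:
  c = 1
  9a + 3b + c = -14
  36a + 6b + c = -65
Solving the system yields a = -2, b = 1, c = 1.
So p(x) = -2x^2 + x + 1.
Then p(4) = -27.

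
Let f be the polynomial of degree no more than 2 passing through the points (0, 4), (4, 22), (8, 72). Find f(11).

Write f(t) = at^2 + bt + c. Substituting each data point gives a linear system:
  c = 4
  16a + 4b + c = 22
  64a + 8b + c = 72
Solving the system yields a = 1, b = 1/2, c = 4.
So f(t) = t^2 + (1/2)t + 4.
Then f(11) = 261/2.

261/2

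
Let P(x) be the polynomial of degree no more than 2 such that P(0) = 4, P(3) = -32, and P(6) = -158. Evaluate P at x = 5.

Forward differences of the values at x = 0, 3, 6:
  P  : 4  -32  -158
  Δ  : -36  -126
  Δ^2: -90
The second differences are constant, confirming degree 2.
Interpolating (Newton forward form) and evaluating at x = 5 gives P(5) = -106.

-106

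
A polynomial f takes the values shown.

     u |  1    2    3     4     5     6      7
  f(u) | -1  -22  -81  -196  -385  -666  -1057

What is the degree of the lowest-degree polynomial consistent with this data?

Forward differences of the values at u = 1, 2, 3, 4, 5, 6, 7:
  f  : -1  -22  -81  -196  -385  -666  -1057
  Δ  : -21  -59  -115  -189  -281  -391
  Δ^2: -38  -56  -74  -92  -110
  Δ^3: -18  -18  -18  -18
  Δ^4: 0  0  0
  Δ^5: 0  0
  Δ^6: 0
The third differences are constant (-18) and nonzero, while all higher differences vanish, so the minimal degree is 3.

3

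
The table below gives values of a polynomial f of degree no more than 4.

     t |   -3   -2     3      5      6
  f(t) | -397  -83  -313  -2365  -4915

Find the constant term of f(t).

Write f(t) = at^4 + bt^3 + ct^2 + dt + e. Substituting each data point gives a linear system:
  81a - 27b + 9c - 3d + e = -397
  16a - 8b + 4c - 2d + e = -83
  81a + 27b + 9c + 3d + e = -313
  625a + 125b + 25c + 5d + e = -2365
  1296a + 216b + 36c + 6d + e = -4915
Solving the system yields a = -4, b = 2, c = -4, d = -4, e = 5.
So f(t) = -4t^4 + 2t^3 - 4t^2 - 4t + 5.
The constant term is 5.

5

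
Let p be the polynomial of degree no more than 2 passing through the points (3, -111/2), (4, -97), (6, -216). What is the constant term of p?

Write p(s) = as^2 + bs + c. Substituting each data point gives a linear system:
  9a + 3b + c = -111/2
  16a + 4b + c = -97
  36a + 6b + c = -216
Solving the system yields a = -6, b = 1/2, c = -3.
So p(s) = -6s^2 + (1/2)s - 3.
The constant term is -3.

-3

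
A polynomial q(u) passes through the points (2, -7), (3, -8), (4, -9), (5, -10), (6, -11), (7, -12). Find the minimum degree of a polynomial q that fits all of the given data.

1

Forward differences of the values at u = 2, 3, 4, 5, 6, 7:
  q  : -7  -8  -9  -10  -11  -12
  Δ  : -1  -1  -1  -1  -1
  Δ^2: 0  0  0  0
  Δ^3: 0  0  0
  Δ^4: 0  0
  Δ^5: 0
The first differences are constant (-1) and nonzero, while all higher differences vanish, so the minimal degree is 1.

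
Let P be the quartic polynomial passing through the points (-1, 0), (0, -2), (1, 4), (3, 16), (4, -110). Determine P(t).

Write P(t) = at^4 + bt^3 + ct^2 + dt + e. Substituting each data point gives a linear system:
  a - b + c - d + e = 0
  e = -2
  a + b + c + d + e = 4
  81a + 27b + 9c + 3d + e = 16
  256a + 64b + 16c + 4d + e = -110
Solving the system yields a = -2, b = 5, c = 6, d = -3, e = -2.
So P(t) = -2t^4 + 5t^3 + 6t^2 - 3t - 2.
Check: P(-1) = 0. ✓

P(t) = -2t^4 + 5t^3 + 6t^2 - 3t - 2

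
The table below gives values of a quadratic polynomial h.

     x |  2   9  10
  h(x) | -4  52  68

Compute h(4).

2

Write h(x) = ax^2 + bx + c. Substituting each data point gives a linear system:
  4a + 2b + c = -4
  81a + 9b + c = 52
  100a + 10b + c = 68
Solving the system yields a = 1, b = -3, c = -2.
So h(x) = x^2 - 3x - 2.
Then h(4) = 2.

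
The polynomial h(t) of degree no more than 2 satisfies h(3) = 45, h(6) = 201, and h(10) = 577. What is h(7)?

277

Write h(t) = at^2 + bt + c. Substituting each data point gives a linear system:
  9a + 3b + c = 45
  36a + 6b + c = 201
  100a + 10b + c = 577
Solving the system yields a = 6, b = -2, c = -3.
So h(t) = 6t^2 - 2t - 3.
Then h(7) = 277.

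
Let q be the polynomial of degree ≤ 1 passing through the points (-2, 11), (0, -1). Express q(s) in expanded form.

Write q(s) = as + b. Substituting each data point gives a linear system:
  -2a + b = 11
  b = -1
Solving the system yields a = -6, b = -1.
So q(s) = -6s - 1.
Check: q(0) = -1. ✓

q(s) = -6s - 1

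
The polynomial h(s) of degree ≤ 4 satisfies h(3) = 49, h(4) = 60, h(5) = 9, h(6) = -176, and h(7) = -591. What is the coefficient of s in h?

Write h(s) = as^4 + bs^3 + cs^2 + ds + e. Substituting each data point gives a linear system:
  81a + 27b + 9c + 3d + e = 49
  256a + 64b + 16c + 4d + e = 60
  625a + 125b + 25c + 5d + e = 9
  1296a + 216b + 36c + 6d + e = -176
  2401a + 343b + 49c + 7d + e = -591
Solving the system yields a = -1, b = 6, c = -6, d = 6, e = 4.
So h(s) = -s⁴ + 6s³ - 6s² + 6s + 4.
The coefficient of s is 6.

6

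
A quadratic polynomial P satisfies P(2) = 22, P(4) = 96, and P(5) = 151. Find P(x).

P(x) = 6x^2 + x - 4

Using the Lagrange interpolation formula with nodes 2, 4, 5:
  L_0(x) = (x - 4)(x - 5) / 6
  L_1(x) = (x - 2)(x - 5) / -2
  L_2(x) = (x - 2)(x - 4) / 3
Then P(x) = 22·L_0(x) + 96·L_1(x) + 151·L_2(x).
Expanding and collecting terms gives P(x) = 6x^2 + x - 4.
Check: P(5) = 151. ✓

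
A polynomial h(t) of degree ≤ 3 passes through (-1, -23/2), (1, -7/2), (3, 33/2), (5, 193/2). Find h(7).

Forward differences of the values at t = -1, 1, 3, 5:
  h  : -23/2  -7/2  33/2  193/2
  Δ  : 8  20  80
  Δ^2: 12  60
  Δ^3: 48
The third differences are constant, confirming degree 3.
Interpolating (Newton forward form) and evaluating at t = 7 gives h(7) = 569/2.

569/2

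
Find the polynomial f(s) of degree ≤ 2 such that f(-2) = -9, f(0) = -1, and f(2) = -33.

f(s) = -5s^2 - 6s - 1

Using the Lagrange interpolation formula with nodes -2, 0, 2:
  L_0(s) = s(s - 2) / 8
  L_1(s) = (s + 2)(s - 2) / -4
  L_2(s) = (s + 2)s / 8
Then f(s) = -9·L_0(s) - 1·L_1(s) - 33·L_2(s).
Expanding and collecting terms gives f(s) = -5s^2 - 6s - 1.
Check: f(2) = -33. ✓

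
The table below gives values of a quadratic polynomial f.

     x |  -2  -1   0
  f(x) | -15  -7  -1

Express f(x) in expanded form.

f(x) = -x^2 + 5x - 1

Write f(x) = ax^2 + bx + c. Substituting each data point gives a linear system:
  4a - 2b + c = -15
  a - b + c = -7
  c = -1
Solving the system yields a = -1, b = 5, c = -1.
So f(x) = -x^2 + 5x - 1.
Check: f(-1) = -7. ✓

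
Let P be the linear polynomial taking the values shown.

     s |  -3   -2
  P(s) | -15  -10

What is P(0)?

0

Using the Lagrange interpolation formula with nodes -3, -2:
  L_0(s) = (s + 2) / -1
  L_1(s) = (s + 3) / 1
Then P(s) = -15·L_0(s) - 10·L_1(s).
Expanding and collecting terms gives P(s) = 5s.
Evaluating at s = 0: P(0) = 0.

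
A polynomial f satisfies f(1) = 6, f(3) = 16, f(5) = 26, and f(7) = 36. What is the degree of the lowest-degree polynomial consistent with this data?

1

Forward differences of the values at x = 1, 3, 5, 7:
  f  : 6  16  26  36
  Δ  : 10  10  10
  Δ^2: 0  0
  Δ^3: 0
The first differences are constant (10) and nonzero, while all higher differences vanish, so the minimal degree is 1.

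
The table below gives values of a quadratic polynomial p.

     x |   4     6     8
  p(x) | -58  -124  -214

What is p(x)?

Write p(x) = ax^2 + bx + c. Substituting each data point gives a linear system:
  16a + 4b + c = -58
  36a + 6b + c = -124
  64a + 8b + c = -214
Solving the system yields a = -3, b = -3, c = 2.
So p(x) = -3x² - 3x + 2.
Check: p(6) = -124. ✓

p(x) = -3x^2 - 3x + 2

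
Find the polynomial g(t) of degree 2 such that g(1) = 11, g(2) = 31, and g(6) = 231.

Write g(t) = at^2 + bt + c. Substituting each data point gives a linear system:
  a + b + c = 11
  4a + 2b + c = 31
  36a + 6b + c = 231
Solving the system yields a = 6, b = 2, c = 3.
So g(t) = 6t^2 + 2t + 3.
Check: g(2) = 31. ✓

g(t) = 6t^2 + 2t + 3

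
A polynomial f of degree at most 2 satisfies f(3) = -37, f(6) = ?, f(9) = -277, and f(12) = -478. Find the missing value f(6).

-130

On equispaced nodes a degree-2 polynomial has vanishing third forward difference, so
  - f(3) + 3·f(6) - 3·f(9) + f(12) = 0.
Substituting the known values and solving for f(6):
  3·f(6) = -390
  f(6) = -130.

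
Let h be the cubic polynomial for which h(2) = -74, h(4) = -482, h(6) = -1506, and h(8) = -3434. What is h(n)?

Using the Lagrange interpolation formula with nodes 2, 4, 6, 8:
  L_0(n) = (n - 4)(n - 6)(n - 8) / -48
  L_1(n) = (n - 2)(n - 6)(n - 8) / 16
  L_2(n) = (n - 2)(n - 4)(n - 8) / -16
  L_3(n) = (n - 2)(n - 4)(n - 6) / 48
Then h(n) = -74·L_0(n) - 482·L_1(n) - 1506·L_2(n) - 3434·L_3(n).
Expanding and collecting terms gives h(n) = -6n^3 - 5n^2 - 6n + 6.
Check: h(6) = -1506. ✓

h(n) = -6n^3 - 5n^2 - 6n + 6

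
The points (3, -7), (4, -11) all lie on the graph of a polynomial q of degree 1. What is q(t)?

q(t) = -4t + 5

Using the Lagrange interpolation formula with nodes 3, 4:
  L_0(t) = (t - 4) / -1
  L_1(t) = (t - 3) / 1
Then q(t) = -7·L_0(t) - 11·L_1(t).
Expanding and collecting terms gives q(t) = -4t + 5.
Check: q(4) = -11. ✓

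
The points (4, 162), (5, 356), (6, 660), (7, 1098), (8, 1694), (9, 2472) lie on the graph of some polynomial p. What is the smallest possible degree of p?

3

Forward differences of the values at u = 4, 5, 6, 7, 8, 9:
  p  : 162  356  660  1098  1694  2472
  Δ  : 194  304  438  596  778
  Δ^2: 110  134  158  182
  Δ^3: 24  24  24
  Δ^4: 0  0
  Δ^5: 0
The third differences are constant (24) and nonzero, while all higher differences vanish, so the minimal degree is 3.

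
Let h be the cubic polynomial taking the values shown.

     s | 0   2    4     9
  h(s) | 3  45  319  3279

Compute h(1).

Write h(s) = as^3 + bs^2 + cs + d. Substituting each data point gives a linear system:
  d = 3
  8a + 4b + 2c + d = 45
  64a + 16b + 4c + d = 319
  729a + 81b + 9c + d = 3279
Solving the system yields a = 4, b = 5, c = -5, d = 3.
So h(s) = 4s³ + 5s² - 5s + 3.
Then h(1) = 7.

7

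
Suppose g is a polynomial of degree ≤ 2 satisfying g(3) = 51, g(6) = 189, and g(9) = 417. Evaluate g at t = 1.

Write g(t) = at^2 + bt + c. Substituting each data point gives a linear system:
  9a + 3b + c = 51
  36a + 6b + c = 189
  81a + 9b + c = 417
Solving the system yields a = 5, b = 1, c = 3.
So g(t) = 5t² + t + 3.
Then g(1) = 9.

9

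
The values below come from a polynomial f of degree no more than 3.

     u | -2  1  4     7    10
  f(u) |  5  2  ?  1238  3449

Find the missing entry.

251

On equispaced nodes a degree-3 polynomial has vanishing fourth forward difference, so
  f(-2) - 4·f(1) + 6·f(4) - 4·f(7) + f(10) = 0.
Substituting the known values and solving for f(4):
  6·f(4) = 1506
  f(4) = 251.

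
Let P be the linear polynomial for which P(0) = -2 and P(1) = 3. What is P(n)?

Using the Lagrange interpolation formula with nodes 0, 1:
  L_0(n) = (n - 1) / -1
  L_1(n) = n / 1
Then P(n) = -2·L_0(n) + 3·L_1(n).
Expanding and collecting terms gives P(n) = 5n - 2.
Check: P(1) = 3. ✓

P(n) = 5n - 2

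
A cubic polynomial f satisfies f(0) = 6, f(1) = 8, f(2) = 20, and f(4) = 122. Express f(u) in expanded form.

f(u) = 2u^3 - u^2 + u + 6

Write f(u) = au^3 + bu^2 + cu + d. Substituting each data point gives a linear system:
  d = 6
  a + b + c + d = 8
  8a + 4b + 2c + d = 20
  64a + 16b + 4c + d = 122
Solving the system yields a = 2, b = -1, c = 1, d = 6.
So f(u) = 2u³ - u² + u + 6.
Check: f(0) = 6. ✓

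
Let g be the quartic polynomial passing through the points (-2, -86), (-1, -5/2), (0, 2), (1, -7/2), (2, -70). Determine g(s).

g(s) = -5s^4 + (3/2)s^3 - 2s + 2

Write g(s) = as^4 + bs^3 + cs^2 + ds + e. Substituting each data point gives a linear system:
  16a - 8b + 4c - 2d + e = -86
  a - b + c - d + e = -5/2
  e = 2
  a + b + c + d + e = -7/2
  16a + 8b + 4c + 2d + e = -70
Solving the system yields a = -5, b = 3/2, c = 0, d = -2, e = 2.
So g(s) = -5s^4 + (3/2)s^3 - 2s + 2.
Check: g(-1) = -5/2. ✓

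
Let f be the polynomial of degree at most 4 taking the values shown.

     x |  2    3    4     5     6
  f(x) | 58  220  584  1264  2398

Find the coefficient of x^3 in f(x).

Write f(x) = ax^4 + bx^3 + cx^2 + dx + e. Substituting each data point gives a linear system:
  16a + 8b + 4c + 2d + e = 58
  81a + 27b + 9c + 3d + e = 220
  256a + 64b + 16c + 4d + e = 584
  625a + 125b + 25c + 5d + e = 1264
  1296a + 216b + 36c + 6d + e = 2398
Solving the system yields a = 1, b = 5, c = 1, d = -3, e = 4.
So f(x) = x^4 + 5x^3 + x^2 - 3x + 4.
The coefficient of x^3 is 5.

5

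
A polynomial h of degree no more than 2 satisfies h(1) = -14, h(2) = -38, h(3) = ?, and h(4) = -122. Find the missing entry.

-74

The 3 known points determine the degree-2 polynomial uniquely.
Write h(n) = an^2 + bn + c. Substituting each data point gives a linear system:
  a + b + c = -14
  4a + 2b + c = -38
  16a + 4b + c = -122
Solving the system yields a = -6, b = -6, c = -2.
So h(n) = -6n^2 - 6n - 2.
Then h(3) = -74.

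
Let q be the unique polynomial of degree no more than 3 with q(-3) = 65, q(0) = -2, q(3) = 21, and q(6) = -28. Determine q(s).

q(s) = -s^3 + 5s^2 + (5/3)s - 2

Write q(s) = as^3 + bs^2 + cs + d. Substituting each data point gives a linear system:
  -27a + 9b - 3c + d = 65
  d = -2
  27a + 9b + 3c + d = 21
  216a + 36b + 6c + d = -28
Solving the system yields a = -1, b = 5, c = 5/3, d = -2.
So q(s) = -s^3 + 5s^2 + (5/3)s - 2.
Check: q(6) = -28. ✓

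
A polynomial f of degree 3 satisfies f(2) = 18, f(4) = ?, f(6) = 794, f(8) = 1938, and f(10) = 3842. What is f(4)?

The 4 known points determine the degree-3 polynomial uniquely.
Write f(n) = an^3 + bn^2 + cn + d. Substituting each data point gives a linear system:
  8a + 4b + 2c + d = 18
  216a + 36b + 6c + d = 794
  512a + 64b + 8c + d = 1938
  1000a + 100b + 10c + d = 3842
Solving the system yields a = 4, b = -1, c = -6, d = 2.
So f(n) = 4n^3 - n^2 - 6n + 2.
Then f(4) = 218.

218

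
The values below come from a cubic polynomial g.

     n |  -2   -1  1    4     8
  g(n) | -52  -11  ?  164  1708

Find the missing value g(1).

The 4 known points determine the degree-3 polynomial uniquely.
Write g(n) = an^3 + bn^2 + cn + d. Substituting each data point gives a linear system:
  -8a + 4b - 2c + d = -52
  -a + b - c + d = -11
  64a + 16b + 4c + d = 164
  512a + 64b + 8c + d = 1708
Solving the system yields a = 4, b = -5, c = -2, d = -4.
So g(n) = 4n^3 - 5n^2 - 2n - 4.
Then g(1) = -7.

-7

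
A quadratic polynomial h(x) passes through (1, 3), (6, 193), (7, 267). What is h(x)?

Write h(x) = ax^2 + bx + c. Substituting each data point gives a linear system:
  a + b + c = 3
  36a + 6b + c = 193
  49a + 7b + c = 267
Solving the system yields a = 6, b = -4, c = 1.
So h(x) = 6x² - 4x + 1.
Check: h(1) = 3. ✓

h(x) = 6x^2 - 4x + 1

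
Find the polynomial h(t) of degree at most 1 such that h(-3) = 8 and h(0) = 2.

Write h(t) = at + b. Substituting each data point gives a linear system:
  -3a + b = 8
  b = 2
Solving the system yields a = -2, b = 2.
So h(t) = -2t + 2.
Check: h(0) = 2. ✓

h(t) = -2t + 2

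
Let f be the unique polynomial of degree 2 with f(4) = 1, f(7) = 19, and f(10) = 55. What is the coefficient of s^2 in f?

1

Write f(s) = as^2 + bs + c. Substituting each data point gives a linear system:
  16a + 4b + c = 1
  49a + 7b + c = 19
  100a + 10b + c = 55
Solving the system yields a = 1, b = -5, c = 5.
So f(s) = s^2 - 5s + 5.
The leading coefficient is 1.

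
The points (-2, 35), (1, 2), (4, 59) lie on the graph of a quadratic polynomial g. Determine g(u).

g(u) = 5u^2 - 6u + 3

Write g(u) = au^2 + bu + c. Substituting each data point gives a linear system:
  4a - 2b + c = 35
  a + b + c = 2
  16a + 4b + c = 59
Solving the system yields a = 5, b = -6, c = 3.
So g(u) = 5u² - 6u + 3.
Check: g(-2) = 35. ✓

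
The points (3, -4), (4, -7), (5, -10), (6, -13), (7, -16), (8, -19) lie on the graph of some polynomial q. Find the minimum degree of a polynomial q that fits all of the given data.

Forward differences of the values at t = 3, 4, 5, 6, 7, 8:
  q  : -4  -7  -10  -13  -16  -19
  Δ  : -3  -3  -3  -3  -3
  Δ^2: 0  0  0  0
  Δ^3: 0  0  0
  Δ^4: 0  0
  Δ^5: 0
The first differences are constant (-3) and nonzero, while all higher differences vanish, so the minimal degree is 1.

1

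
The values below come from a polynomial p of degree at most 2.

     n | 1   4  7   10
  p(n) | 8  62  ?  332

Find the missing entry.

170

The 3 known points determine the degree-2 polynomial uniquely.
Write p(n) = an^2 + bn + c. Substituting each data point gives a linear system:
  a + b + c = 8
  16a + 4b + c = 62
  100a + 10b + c = 332
Solving the system yields a = 3, b = 3, c = 2.
So p(n) = 3n^2 + 3n + 2.
Then p(7) = 170.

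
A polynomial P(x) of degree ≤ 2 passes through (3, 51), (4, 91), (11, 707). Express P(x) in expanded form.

P(x) = 6x^2 - 2x + 3

Write P(x) = ax^2 + bx + c. Substituting each data point gives a linear system:
  9a + 3b + c = 51
  16a + 4b + c = 91
  121a + 11b + c = 707
Solving the system yields a = 6, b = -2, c = 3.
So P(x) = 6x^2 - 2x + 3.
Check: P(11) = 707. ✓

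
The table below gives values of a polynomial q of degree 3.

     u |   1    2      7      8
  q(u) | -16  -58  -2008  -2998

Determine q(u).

Write q(u) = au^3 + bu^2 + cu + d. Substituting each data point gives a linear system:
  a + b + c + d = -16
  8a + 4b + 2c + d = -58
  343a + 49b + 7c + d = -2008
  512a + 64b + 8c + d = -2998
Solving the system yields a = -6, b = 2, c = -6, d = -6.
So q(u) = -6u³ + 2u² - 6u - 6.
Check: q(8) = -2998. ✓

q(u) = -6u^3 + 2u^2 - 6u - 6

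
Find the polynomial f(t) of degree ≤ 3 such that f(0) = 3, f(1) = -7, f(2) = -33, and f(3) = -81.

f(t) = -t^3 - 5t^2 - 4t + 3

Write f(t) = at^3 + bt^2 + ct + d. Substituting each data point gives a linear system:
  d = 3
  a + b + c + d = -7
  8a + 4b + 2c + d = -33
  27a + 9b + 3c + d = -81
Solving the system yields a = -1, b = -5, c = -4, d = 3.
So f(t) = -t³ - 5t² - 4t + 3.
Check: f(0) = 3. ✓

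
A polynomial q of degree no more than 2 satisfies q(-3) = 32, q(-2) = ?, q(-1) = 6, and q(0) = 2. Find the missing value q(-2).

The 3 known points determine the degree-2 polynomial uniquely.
Write q(x) = ax^2 + bx + c. Substituting each data point gives a linear system:
  9a - 3b + c = 32
  a - b + c = 6
  c = 2
Solving the system yields a = 3, b = -1, c = 2.
So q(x) = 3x^2 - x + 2.
Then q(-2) = 16.

16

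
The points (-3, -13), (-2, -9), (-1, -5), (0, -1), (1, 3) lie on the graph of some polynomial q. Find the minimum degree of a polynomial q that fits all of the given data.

Forward differences of the values at x = -3, -2, -1, 0, 1:
  q  : -13  -9  -5  -1  3
  Δ  : 4  4  4  4
  Δ^2: 0  0  0
  Δ^3: 0  0
  Δ^4: 0
The first differences are constant (4) and nonzero, while all higher differences vanish, so the minimal degree is 1.

1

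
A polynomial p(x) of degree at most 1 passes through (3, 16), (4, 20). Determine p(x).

p(x) = 4x + 4

Using the Lagrange interpolation formula with nodes 3, 4:
  L_0(x) = (x - 4) / -1
  L_1(x) = (x - 3) / 1
Then p(x) = 16·L_0(x) + 20·L_1(x).
Expanding and collecting terms gives p(x) = 4x + 4.
Check: p(4) = 20. ✓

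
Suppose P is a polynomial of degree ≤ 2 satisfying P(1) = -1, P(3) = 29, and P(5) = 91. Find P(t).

Write P(t) = at^2 + bt + c. Substituting each data point gives a linear system:
  a + b + c = -1
  9a + 3b + c = 29
  25a + 5b + c = 91
Solving the system yields a = 4, b = -1, c = -4.
So P(t) = 4t^2 - t - 4.
Check: P(3) = 29. ✓

P(t) = 4t^2 - t - 4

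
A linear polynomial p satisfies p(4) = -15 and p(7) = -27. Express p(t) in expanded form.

Using the Lagrange interpolation formula with nodes 4, 7:
  L_0(t) = (t - 7) / -3
  L_1(t) = (t - 4) / 3
Then p(t) = -15·L_0(t) - 27·L_1(t).
Expanding and collecting terms gives p(t) = -4t + 1.
Check: p(4) = -15. ✓

p(t) = -4t + 1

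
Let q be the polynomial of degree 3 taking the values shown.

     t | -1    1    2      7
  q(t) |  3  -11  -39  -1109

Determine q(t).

q(t) = -3t^3 - t^2 - 4t - 3

Write q(t) = at^3 + bt^2 + ct + d. Substituting each data point gives a linear system:
  -a + b - c + d = 3
  a + b + c + d = -11
  8a + 4b + 2c + d = -39
  343a + 49b + 7c + d = -1109
Solving the system yields a = -3, b = -1, c = -4, d = -3.
So q(t) = -3t^3 - t^2 - 4t - 3.
Check: q(7) = -1109. ✓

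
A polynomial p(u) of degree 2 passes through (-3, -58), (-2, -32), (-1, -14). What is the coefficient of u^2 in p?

Write p(u) = au^2 + bu + c. Substituting each data point gives a linear system:
  9a - 3b + c = -58
  4a - 2b + c = -32
  a - b + c = -14
Solving the system yields a = -4, b = 6, c = -4.
So p(u) = -4u^2 + 6u - 4.
The leading coefficient is -4.

-4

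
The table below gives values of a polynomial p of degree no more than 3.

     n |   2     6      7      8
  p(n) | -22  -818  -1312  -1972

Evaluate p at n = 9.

-2822

Using the Lagrange interpolation formula with nodes 2, 6, 7, 8:
  L_0(n) = (n - 6)(n - 7)(n - 8) / -120
  L_1(n) = (n - 2)(n - 7)(n - 8) / 8
  L_2(n) = (n - 2)(n - 6)(n - 8) / -5
  L_3(n) = (n - 2)(n - 6)(n - 7) / 12
Then p(n) = -22·L_0(n) - 818·L_1(n) - 1312·L_2(n) - 1972·L_3(n).
Expanding and collecting terms gives p(n) = -4n³ + n² + n + 4.
Evaluating at n = 9: p(9) = -2822.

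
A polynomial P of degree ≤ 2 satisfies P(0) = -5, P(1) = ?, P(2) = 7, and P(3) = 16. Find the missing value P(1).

The 3 known points determine the degree-2 polynomial uniquely.
Write P(t) = at^2 + bt + c. Substituting each data point gives a linear system:
  c = -5
  4a + 2b + c = 7
  9a + 3b + c = 16
Solving the system yields a = 1, b = 4, c = -5.
So P(t) = t^2 + 4t - 5.
Then P(1) = 0.

0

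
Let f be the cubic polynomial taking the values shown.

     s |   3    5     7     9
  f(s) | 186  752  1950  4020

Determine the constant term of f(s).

Write f(s) = as^3 + bs^2 + cs + d. Substituting each data point gives a linear system:
  27a + 9b + 3c + d = 186
  125a + 25b + 5c + d = 752
  343a + 49b + 7c + d = 1950
  729a + 81b + 9c + d = 4020
Solving the system yields a = 5, b = 4, c = 6, d = -3.
So f(s) = 5s^3 + 4s^2 + 6s - 3.
The constant term is -3.

-3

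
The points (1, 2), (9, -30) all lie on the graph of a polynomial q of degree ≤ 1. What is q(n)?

Write q(n) = an + b. Substituting each data point gives a linear system:
  a + b = 2
  9a + b = -30
Solving the system yields a = -4, b = 6.
So q(n) = -4n + 6.
Check: q(1) = 2. ✓

q(n) = -4n + 6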